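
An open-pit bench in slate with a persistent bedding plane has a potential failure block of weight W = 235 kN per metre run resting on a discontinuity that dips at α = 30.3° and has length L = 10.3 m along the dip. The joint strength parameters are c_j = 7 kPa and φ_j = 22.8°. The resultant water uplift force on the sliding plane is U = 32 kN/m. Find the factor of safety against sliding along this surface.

Resolving the block weight along and normal to the plane and applying the Mohr–Coulomb strength on the joint:
N' = W cosα − U = 235·cos30.3° − 32 = 170.9 kN/m
Driving force T = W sinα = 235·sin30.3° = 118.6 kN/m
Resisting force R = c_j·L + N'·tanφ_j = 7·10.3 + 170.9·tan22.8° = 72.1 + 71.8 = 143.9 kN/m
FS = R / T = 143.9 / 118.6 = 1.214

FS = 1.21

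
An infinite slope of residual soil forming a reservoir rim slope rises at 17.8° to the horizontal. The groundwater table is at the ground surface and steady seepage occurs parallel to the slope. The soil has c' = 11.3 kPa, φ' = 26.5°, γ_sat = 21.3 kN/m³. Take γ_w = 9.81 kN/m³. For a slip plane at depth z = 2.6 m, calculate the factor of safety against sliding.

With seepage parallel to the slope and the water table at the surface, the effective normal stress on the slip plane uses the buoyant unit weight γ' = γ_sat − γ_w while the driving shear stress uses γ_sat:
FS = [c' + γ' z cos²β tanφ'] / [γ_sat z sinβ cosβ]
γ' = 21.3 − 9.81 = 11.49 kN/m³
Numerator = 11.3 + 11.49·2.6·cos²17.8°·tan26.5° = 11.3 + 11.49·2.6·0.9066·0.4986 = 24.803 kPa
Denominator = 21.3·2.6·sin17.8°·cos17.8° = 21.3·2.6·0.3057·0.9521 = 16.119 kPa
FS = 24.803 / 16.119 = 1.539

FS = 1.54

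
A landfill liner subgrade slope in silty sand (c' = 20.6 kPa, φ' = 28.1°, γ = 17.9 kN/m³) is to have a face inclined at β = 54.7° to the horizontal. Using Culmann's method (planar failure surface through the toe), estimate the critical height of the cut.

H_c = 31.31 m

Culmann's analysis gives the critical failure plane at α_cr = (β + φ')/2 = (54.7 + 28.1)/2 = 41.4°, and the critical height
H_c = (4c'/γ) · sinβ cosφ' / [1 − cos(β − φ')]
    = (4·20.6/17.9) · sin54.7°·cos28.1° / [1 − cos(26.6°)]
    = 4.603 · 0.8161·0.8821 / [1 − 0.8942]
    = 4.603 · 0.7199 / 0.1058
    = 31.31 m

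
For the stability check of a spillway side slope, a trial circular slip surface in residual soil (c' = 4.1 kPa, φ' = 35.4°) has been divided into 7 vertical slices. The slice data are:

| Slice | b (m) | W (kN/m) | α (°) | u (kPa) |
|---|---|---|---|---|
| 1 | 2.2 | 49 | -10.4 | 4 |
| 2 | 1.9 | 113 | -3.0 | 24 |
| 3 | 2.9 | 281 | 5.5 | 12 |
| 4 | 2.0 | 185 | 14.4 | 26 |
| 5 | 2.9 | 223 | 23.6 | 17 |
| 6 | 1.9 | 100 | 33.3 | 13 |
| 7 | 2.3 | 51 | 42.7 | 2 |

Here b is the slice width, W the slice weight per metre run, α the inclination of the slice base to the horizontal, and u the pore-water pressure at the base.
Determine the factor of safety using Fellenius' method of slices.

Ordinary method of slices: FS = Σ[c'·Δl_i + (W_i cosα_i − u_i·Δl_i)·tanφ'] / Σ W_i sinα_i, with Δl_i = b_i / cosα_i.
Slice 1: Δl = 2.2/cos(-10.4°) = 2.237 m; N'_1 = 49·cos(-10.4°) − 4·2.237 = 39.2; c'Δl = 9.17; W sinα = -8.8
Slice 2: Δl = 1.9/cos(-3.0°) = 1.903 m; N'_2 = 113·cos(-3.0°) − 24·1.903 = 67.2; c'Δl = 7.80; W sinα = -5.9
Slice 3: Δl = 2.9/cos5.5° = 2.913 m; N'_3 = 281·cos5.5° − 12·2.913 = 244.7; c'Δl = 11.94; W sinα = 26.9
Slice 4: Δl = 2.0/cos14.4° = 2.065 m; N'_4 = 185·cos14.4° − 26·2.065 = 125.5; c'Δl = 8.47; W sinα = 46.0
Slice 5: Δl = 2.9/cos23.6° = 3.165 m; N'_5 = 223·cos23.6° − 17·3.165 = 150.5; c'Δl = 12.98; W sinα = 89.3
Slice 6: Δl = 1.9/cos33.3° = 2.273 m; N'_6 = 100·cos33.3° − 13·2.273 = 54.0; c'Δl = 9.32; W sinα = 54.9
Slice 7: Δl = 2.3/cos42.7° = 3.130 m; N'_7 = 51·cos42.7° − 2·3.130 = 31.2; c'Δl = 12.83; W sinα = 34.6
Σc'Δl = 72.5 kN/m; ΣN' = 712.5 kN/m; ΣW sinα = 236.9 kN/m
Resisting = 72.5 + 712.5·tan35.4° = 72.5 + 506.3 = 578.8 kN/m
FS = 578.8 / 236.9 = 2.443

FS = 2.44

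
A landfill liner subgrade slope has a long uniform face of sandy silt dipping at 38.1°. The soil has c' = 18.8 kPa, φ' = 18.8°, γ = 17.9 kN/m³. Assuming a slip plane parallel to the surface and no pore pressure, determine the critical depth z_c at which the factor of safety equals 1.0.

z_c = 3.82 m

Setting FS = 1.00 in FS = [c' + γz cos²β tanφ'] / [γz sinβ cosβ] and solving for z:
z = c' / [γ cosβ (FS·sinβ − cosβ·tanφ')]
  = 18.8 / [17.9·cos38.1°·(1.00·sin38.1° − cos38.1°·tan18.8°)]
  = 18.8 / [17.9·0.7869·(1.00·0.6170 − 0.7869·0.3404)]
  = 18.8 / 4.9181 = 3.823 m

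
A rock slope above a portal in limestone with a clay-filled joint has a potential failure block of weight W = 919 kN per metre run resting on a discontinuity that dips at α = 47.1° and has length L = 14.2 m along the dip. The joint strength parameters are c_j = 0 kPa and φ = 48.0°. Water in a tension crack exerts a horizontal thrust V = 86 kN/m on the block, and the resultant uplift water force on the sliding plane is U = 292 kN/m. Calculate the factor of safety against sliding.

FS = 0.41

Resolving the block weight along and normal to the plane and applying the Mohr–Coulomb strength on the joint:
N' = W cosα − U − V sinα = 919·cos47.1° − 292 − 86·sin47.1° = 270.6 kN/m
Driving force T = W sinα + V cosα = 919·sin47.1° + 86·cos47.1° = 731.7 kN/m
Resisting force R = c_j·L + N'·tanφ = 0·14.2 + 270.6·tan48.0° = 0.0 + 300.5 = 300.5 kN/m
FS = R / T = 300.5 / 731.7 = 0.411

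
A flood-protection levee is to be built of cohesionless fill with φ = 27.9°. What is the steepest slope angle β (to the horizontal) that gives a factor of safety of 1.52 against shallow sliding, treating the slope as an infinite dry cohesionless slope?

For an infinite dry cohesionless slope FS = tanφ/tanβ, so tanβ = tanφ / FS.
tanβ = tan27.9° / 1.52 = 0.5295 / 1.52 = 0.3483
β = arctan(0.3483) = 19.21°

β = 19.2°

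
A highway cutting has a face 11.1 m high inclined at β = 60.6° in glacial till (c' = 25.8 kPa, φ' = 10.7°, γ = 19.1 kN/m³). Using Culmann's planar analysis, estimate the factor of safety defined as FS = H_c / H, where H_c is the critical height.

FS = 1.17

H_c = (4c'/γ) · sinβ cosφ' / [1 − cos(β − φ')]
    = (4·25.8/19.1) · sin60.6°·cos10.7° / [1 − cos49.9°]
    = 5.403 · 0.8561 / 0.3559 = 13.00 m
FS = H_c / H = 13.00 / 11.1 = 1.171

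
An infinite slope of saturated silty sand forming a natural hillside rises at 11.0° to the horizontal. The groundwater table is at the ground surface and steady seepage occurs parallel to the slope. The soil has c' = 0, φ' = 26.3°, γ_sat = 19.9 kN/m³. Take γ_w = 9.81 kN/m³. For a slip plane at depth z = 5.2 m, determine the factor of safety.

FS = 1.29

With seepage parallel to the slope and the water table at the surface, the effective normal stress on the slip plane uses the buoyant unit weight γ' = γ_sat − γ_w while the driving shear stress uses γ_sat:
FS = [c' + γ' z cos²β tanφ'] / [γ_sat z sinβ cosβ]
(For c' = 0 this reduces to FS = (γ'/γ_sat)·tanφ'/tanβ.)
γ' = 19.9 − 9.81 = 10.09 kN/m³
Numerator = 0.0 + 10.09·5.2·cos²11.0°·tan26.3° = 0.0 + 10.09·5.2·0.9636·0.4942 = 24.987 kPa
Denominator = 19.9·5.2·sin11.0°·cos11.0° = 19.9·5.2·0.1908·0.9816 = 19.382 kPa
FS = 24.987 / 19.382 = 1.289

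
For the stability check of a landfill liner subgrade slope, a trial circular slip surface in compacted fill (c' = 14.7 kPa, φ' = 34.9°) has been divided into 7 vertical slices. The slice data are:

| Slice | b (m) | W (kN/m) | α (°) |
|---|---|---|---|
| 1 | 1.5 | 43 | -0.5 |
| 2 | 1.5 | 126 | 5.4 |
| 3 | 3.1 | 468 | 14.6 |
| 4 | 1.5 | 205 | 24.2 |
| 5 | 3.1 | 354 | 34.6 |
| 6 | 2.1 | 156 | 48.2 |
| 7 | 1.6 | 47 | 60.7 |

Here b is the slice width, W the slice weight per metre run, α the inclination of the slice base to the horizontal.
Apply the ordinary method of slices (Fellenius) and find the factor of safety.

Ordinary method of slices: FS = Σ[c'·Δl_i + (W_i cosα_i)·tanφ'] / Σ W_i sinα_i, with Δl_i = b_i / cosα_i.
Slice 1: Δl = 1.5/cos(-0.5°) = 1.500 m; N'_1 = 43·cos(-0.5°) = 43.0; c'Δl = 22.05; W sinα = -0.4
Slice 2: Δl = 1.5/cos5.4° = 1.507 m; N'_2 = 126·cos5.4° = 125.4; c'Δl = 22.15; W sinα = 11.9
Slice 3: Δl = 3.1/cos14.6° = 3.203 m; N'_3 = 468·cos14.6° = 452.9; c'Δl = 47.09; W sinα = 118.0
Slice 4: Δl = 1.5/cos24.2° = 1.645 m; N'_4 = 205·cos24.2° = 187.0; c'Δl = 24.17; W sinα = 84.0
Slice 5: Δl = 3.1/cos34.6° = 3.766 m; N'_5 = 354·cos34.6° = 291.4; c'Δl = 55.36; W sinα = 201.0
Slice 6: Δl = 2.1/cos48.2° = 3.151 m; N'_6 = 156·cos48.2° = 104.0; c'Δl = 46.31; W sinα = 116.3
Slice 7: Δl = 1.6/cos60.7° = 3.269 m; N'_7 = 47·cos60.7° = 23.0; c'Δl = 48.06; W sinα = 41.0
Σc'Δl = 265.2 kN/m; ΣN' = 1226.7 kN/m; ΣW sinα = 571.8 kN/m
Resisting = 265.2 + 1226.7·tan34.9° = 265.2 + 855.7 = 1120.9 kN/m
FS = 1120.9 / 571.8 = 1.960

FS = 1.96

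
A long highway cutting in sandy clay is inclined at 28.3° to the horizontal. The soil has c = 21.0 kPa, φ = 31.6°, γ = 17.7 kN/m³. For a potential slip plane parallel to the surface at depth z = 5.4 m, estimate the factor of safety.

For an infinite slope with a slip plane parallel to the surface (no pore pressure): FS = [c + γz cos²β tanφ] / [γz sinβ cosβ].
γz = 17.7·5.4 = 95.58 kN/m²
Numerator = 21.0 + 95.58·cos²28.3°·tan31.6° = 21.0 + 95.58·0.7752·0.6152 = 66.585 kPa
Denominator = 95.58·sin28.3°·cos28.3° = 95.58·0.4741·0.8805 = 39.897 kPa
FS = 66.585 / 39.897 = 1.669

FS = 1.67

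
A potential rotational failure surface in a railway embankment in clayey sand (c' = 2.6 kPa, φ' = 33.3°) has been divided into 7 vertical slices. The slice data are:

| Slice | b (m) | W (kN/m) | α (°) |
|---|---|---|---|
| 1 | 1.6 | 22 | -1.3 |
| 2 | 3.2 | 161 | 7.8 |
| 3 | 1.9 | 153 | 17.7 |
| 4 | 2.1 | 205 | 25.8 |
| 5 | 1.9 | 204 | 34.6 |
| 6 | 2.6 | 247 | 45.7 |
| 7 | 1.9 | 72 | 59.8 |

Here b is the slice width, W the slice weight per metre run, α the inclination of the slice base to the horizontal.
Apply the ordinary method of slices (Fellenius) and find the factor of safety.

FS = 1.24

Ordinary method of slices: FS = Σ[c'·Δl_i + (W_i cosα_i)·tanφ'] / Σ W_i sinα_i, with Δl_i = b_i / cosα_i.
Slice 1: Δl = 1.6/cos(-1.3°) = 1.600 m; N'_1 = 22·cos(-1.3°) = 22.0; c'Δl = 4.16; W sinα = -0.5
Slice 2: Δl = 3.2/cos7.8° = 3.230 m; N'_2 = 161·cos7.8° = 159.5; c'Δl = 8.40; W sinα = 21.9
Slice 3: Δl = 1.9/cos17.7° = 1.994 m; N'_3 = 153·cos17.7° = 145.8; c'Δl = 5.19; W sinα = 46.5
Slice 4: Δl = 2.1/cos25.8° = 2.333 m; N'_4 = 205·cos25.8° = 184.6; c'Δl = 6.06; W sinα = 89.2
Slice 5: Δl = 1.9/cos34.6° = 2.308 m; N'_5 = 204·cos34.6° = 167.9; c'Δl = 6.00; W sinα = 115.8
Slice 6: Δl = 2.6/cos45.7° = 3.723 m; N'_6 = 247·cos45.7° = 172.5; c'Δl = 9.68; W sinα = 176.8
Slice 7: Δl = 1.9/cos59.8° = 3.777 m; N'_7 = 72·cos59.8° = 36.2; c'Δl = 9.82; W sinα = 62.2
Σc'Δl = 49.3 kN/m; ΣN' = 888.5 kN/m; ΣW sinα = 511.9 kN/m
Resisting = 49.3 + 888.5·tan33.3° = 49.3 + 583.6 = 632.9 kN/m
FS = 632.9 / 511.9 = 1.236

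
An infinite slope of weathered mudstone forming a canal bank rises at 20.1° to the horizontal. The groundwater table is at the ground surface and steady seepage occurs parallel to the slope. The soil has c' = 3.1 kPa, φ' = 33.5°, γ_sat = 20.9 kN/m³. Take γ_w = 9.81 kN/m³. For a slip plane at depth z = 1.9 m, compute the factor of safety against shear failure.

With seepage parallel to the slope and the water table at the surface, the effective normal stress on the slip plane uses the buoyant unit weight γ' = γ_sat − γ_w while the driving shear stress uses γ_sat:
FS = [c' + γ' z cos²β tanφ'] / [γ_sat z sinβ cosβ]
γ' = 20.9 − 9.81 = 11.09 kN/m³
Numerator = 3.1 + 11.09·1.9·cos²20.1°·tan33.5° = 3.1 + 11.09·1.9·0.8819·0.6619 = 15.399 kPa
Denominator = 20.9·1.9·sin20.1°·cos20.1° = 20.9·1.9·0.3437·0.9391 = 12.816 kPa
FS = 15.399 / 12.816 = 1.202

FS = 1.20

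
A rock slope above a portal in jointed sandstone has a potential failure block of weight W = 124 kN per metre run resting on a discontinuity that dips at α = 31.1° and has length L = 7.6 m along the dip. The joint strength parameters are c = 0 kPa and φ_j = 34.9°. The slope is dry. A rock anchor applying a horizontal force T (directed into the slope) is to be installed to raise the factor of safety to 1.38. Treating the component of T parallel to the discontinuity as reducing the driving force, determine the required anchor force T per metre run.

Resolving forces along and normal to the sliding plane, with the horizontal anchor force T adding T·sinα to the effective normal force and T·cosα acting up the plane against the driving force:
FS = [cL + (W cosα + T sinα) tanφ_j] / [W sinα − T cosα]
Without the anchor: N' = 106.2 kN/m, driving T_d = 64.1 kN/m, resisting R = 0·7.6 + 106.2·tan34.9° = 74.1 kN/m, FS = 1.16.
Setting FS = 1.38 and solving for T:
1.38·(64.1 − T cos31.1°) = 74.1 + T sin31.1°·tan34.9°
T·(sin31.1°·tan34.9° + 1.38·cos31.1°) = 1.38·64.1 − 74.1
T·(0.5165·0.6976 + 1.38·0.8563) = 88.4 − 74.1 = 14.3
T·1.5420 = 14.3
T = 9.3 kN/m

T = 9 kN/m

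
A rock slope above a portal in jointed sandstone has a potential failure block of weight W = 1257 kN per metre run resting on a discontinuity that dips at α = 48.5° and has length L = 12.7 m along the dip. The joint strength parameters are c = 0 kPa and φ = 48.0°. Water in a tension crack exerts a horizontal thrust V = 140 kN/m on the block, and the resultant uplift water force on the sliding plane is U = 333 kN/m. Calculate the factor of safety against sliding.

FS = 0.42

Resolving the block weight along and normal to the plane and applying the Mohr–Coulomb strength on the joint:
N' = W cosα − U − V sinα = 1257·cos48.5° − 333 − 140·sin48.5° = 395.1 kN/m
Driving force T = W sinα + V cosα = 1257·sin48.5° + 140·cos48.5° = 1034.2 kN/m
Resisting force R = c·L + N'·tanφ = 0·12.7 + 395.1·tan48.0° = 0.0 + 438.8 = 438.8 kN/m
FS = R / T = 438.8 / 1034.2 = 0.424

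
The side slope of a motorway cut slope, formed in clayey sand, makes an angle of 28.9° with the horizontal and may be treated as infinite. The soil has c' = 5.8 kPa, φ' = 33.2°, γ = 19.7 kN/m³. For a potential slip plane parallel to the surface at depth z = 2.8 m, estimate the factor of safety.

For an infinite slope with a slip plane parallel to the surface (no pore pressure): FS = [c' + γz cos²β tanφ'] / [γz sinβ cosβ].
γz = 19.7·2.8 = 55.16 kN/m²
Numerator = 5.8 + 55.16·cos²28.9°·tan33.2° = 5.8 + 55.16·0.7664·0.6544 = 33.465 kPa
Denominator = 55.16·sin28.9°·cos28.9° = 55.16·0.4833·0.8755 = 23.338 kPa
FS = 33.465 / 23.338 = 1.434

FS = 1.43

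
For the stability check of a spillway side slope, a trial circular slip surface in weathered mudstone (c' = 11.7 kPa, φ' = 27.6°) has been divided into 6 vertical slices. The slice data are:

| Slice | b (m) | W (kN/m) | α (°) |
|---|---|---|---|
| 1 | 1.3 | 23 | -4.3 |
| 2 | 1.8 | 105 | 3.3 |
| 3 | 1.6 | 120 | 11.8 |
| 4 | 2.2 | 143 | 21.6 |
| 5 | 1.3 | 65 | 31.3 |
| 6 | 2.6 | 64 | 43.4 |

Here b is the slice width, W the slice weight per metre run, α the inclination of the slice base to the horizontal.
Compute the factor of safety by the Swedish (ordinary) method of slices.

Ordinary method of slices: FS = Σ[c'·Δl_i + (W_i cosα_i)·tanφ'] / Σ W_i sinα_i, with Δl_i = b_i / cosα_i.
Slice 1: Δl = 1.3/cos(-4.3°) = 1.304 m; N'_1 = 23·cos(-4.3°) = 22.9; c'Δl = 15.25; W sinα = -1.7
Slice 2: Δl = 1.8/cos3.3° = 1.803 m; N'_2 = 105·cos3.3° = 104.8; c'Δl = 21.09; W sinα = 6.0
Slice 3: Δl = 1.6/cos11.8° = 1.635 m; N'_3 = 120·cos11.8° = 117.5; c'Δl = 19.12; W sinα = 24.5
Slice 4: Δl = 2.2/cos21.6° = 2.366 m; N'_4 = 143·cos21.6° = 133.0; c'Δl = 27.68; W sinα = 52.6
Slice 5: Δl = 1.3/cos31.3° = 1.521 m; N'_5 = 65·cos31.3° = 55.5; c'Δl = 17.80; W sinα = 33.8
Slice 6: Δl = 2.6/cos43.4° = 3.578 m; N'_6 = 64·cos43.4° = 46.5; c'Δl = 41.87; W sinα = 44.0
Σc'Δl = 142.8 kN/m; ΣN' = 480.2 kN/m; ΣW sinα = 159.2 kN/m
Resisting = 142.8 + 480.2·tan27.6° = 142.8 + 251.1 = 393.9 kN/m
FS = 393.9 / 159.2 = 2.473

FS = 2.47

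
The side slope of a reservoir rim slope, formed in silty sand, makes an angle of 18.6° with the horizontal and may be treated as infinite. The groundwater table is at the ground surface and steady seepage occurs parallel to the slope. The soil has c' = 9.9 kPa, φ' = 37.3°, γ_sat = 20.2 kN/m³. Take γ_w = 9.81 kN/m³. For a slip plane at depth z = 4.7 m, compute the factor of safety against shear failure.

FS = 1.51

With seepage parallel to the slope and the water table at the surface, the effective normal stress on the slip plane uses the buoyant unit weight γ' = γ_sat − γ_w while the driving shear stress uses γ_sat:
FS = [c' + γ' z cos²β tanφ'] / [γ_sat z sinβ cosβ]
γ' = 20.2 − 9.81 = 10.39 kN/m³
Numerator = 9.9 + 10.39·4.7·cos²18.6°·tan37.3° = 9.9 + 10.39·4.7·0.8983·0.7618 = 43.316 kPa
Denominator = 20.2·4.7·sin18.6°·cos18.6° = 20.2·4.7·0.3190·0.9478 = 28.700 kPa
FS = 43.316 / 28.700 = 1.509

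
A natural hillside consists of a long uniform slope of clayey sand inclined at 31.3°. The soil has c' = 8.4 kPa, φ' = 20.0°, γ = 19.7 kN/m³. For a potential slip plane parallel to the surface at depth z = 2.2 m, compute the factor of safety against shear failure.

FS = 1.04

For an infinite slope with a slip plane parallel to the surface (no pore pressure): FS = [c' + γz cos²β tanφ'] / [γz sinβ cosβ].
γz = 19.7·2.2 = 43.34 kN/m²
Numerator = 8.4 + 43.34·cos²31.3°·tan20.0° = 8.4 + 43.34·0.7301·0.3640 = 19.917 kPa
Denominator = 43.34·sin31.3°·cos31.3° = 43.34·0.5195·0.8545 = 19.239 kPa
FS = 19.917 / 19.239 = 1.035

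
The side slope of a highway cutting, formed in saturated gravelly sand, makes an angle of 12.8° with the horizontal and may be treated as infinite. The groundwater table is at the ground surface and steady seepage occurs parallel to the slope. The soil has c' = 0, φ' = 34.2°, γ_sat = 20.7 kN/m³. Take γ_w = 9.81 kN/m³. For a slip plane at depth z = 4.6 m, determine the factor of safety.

With seepage parallel to the slope and the water table at the surface, the effective normal stress on the slip plane uses the buoyant unit weight γ' = γ_sat − γ_w while the driving shear stress uses γ_sat:
FS = [c' + γ' z cos²β tanφ'] / [γ_sat z sinβ cosβ]
(For c' = 0 this reduces to FS = (γ'/γ_sat)·tanφ'/tanβ.)
γ' = 20.7 − 9.81 = 10.89 kN/m³
Numerator = 0.0 + 10.89·4.6·cos²12.8°·tan34.2° = 0.0 + 10.89·4.6·0.9509·0.6796 = 32.373 kPa
Denominator = 20.7·4.6·sin12.8°·cos12.8° = 20.7·4.6·0.2215·0.9751 = 20.572 kPa
FS = 32.373 / 20.572 = 1.574

FS = 1.57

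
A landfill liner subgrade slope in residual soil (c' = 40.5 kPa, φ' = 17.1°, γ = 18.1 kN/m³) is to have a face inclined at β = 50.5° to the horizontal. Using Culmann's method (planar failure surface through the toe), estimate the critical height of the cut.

Culmann's analysis gives the critical failure plane at α_cr = (β + φ')/2 = (50.5 + 17.1)/2 = 33.8°, and the critical height
H_c = (4c'/γ) · sinβ cosφ' / [1 − cos(β − φ')]
    = (4·40.5/18.1) · sin50.5°·cos17.1° / [1 − cos(33.4°)]
    = 8.950 · 0.7716·0.9558 / [1 − 0.8348]
    = 8.950 · 0.7375 / 0.1652
    = 39.97 m

H_c = 39.97 m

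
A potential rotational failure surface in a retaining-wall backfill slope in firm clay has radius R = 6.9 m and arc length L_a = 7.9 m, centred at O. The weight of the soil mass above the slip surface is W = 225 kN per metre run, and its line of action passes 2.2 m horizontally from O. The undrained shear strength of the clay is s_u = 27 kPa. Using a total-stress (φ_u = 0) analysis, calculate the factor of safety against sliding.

Taking moments about the centre O, the resisting moment is provided by the undrained shear strength acting along the arc:
M_R = s_u·L_a·R = 27·7.90·6.9 = 1471.8 kN·m/m
M_D = W·d = 225·2.2 = 495.0 kN·m/m
FS = M_R / M_D = 1471.8 / 495.0 = 2.973

FS = 2.97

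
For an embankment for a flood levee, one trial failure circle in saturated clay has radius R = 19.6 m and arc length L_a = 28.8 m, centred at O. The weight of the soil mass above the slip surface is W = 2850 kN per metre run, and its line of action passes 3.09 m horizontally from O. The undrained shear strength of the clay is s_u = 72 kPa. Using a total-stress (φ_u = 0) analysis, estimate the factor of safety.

Taking moments about the centre O, the resisting moment is provided by the undrained shear strength acting along the arc:
M_R = s_u·L_a·R = 72·28.80·19.6 = 40642.6 kN·m/m
M_D = W·d = 2850·3.09 = 8806.5 kN·m/m
FS = M_R / M_D = 40642.6 / 8806.5 = 4.615

FS = 4.62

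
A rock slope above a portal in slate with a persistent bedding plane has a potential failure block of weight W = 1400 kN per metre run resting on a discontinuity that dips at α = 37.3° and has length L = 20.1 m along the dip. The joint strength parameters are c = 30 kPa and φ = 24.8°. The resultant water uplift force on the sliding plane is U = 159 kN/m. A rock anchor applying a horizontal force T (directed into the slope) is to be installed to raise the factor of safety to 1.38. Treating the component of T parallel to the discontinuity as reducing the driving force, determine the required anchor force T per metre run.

Resolving forces along and normal to the sliding plane, with the horizontal anchor force T adding T·sinα to the effective normal force and T·cosα acting up the plane against the driving force:
FS = [cL + (W cosα − U + T sinα) tanφ] / [W sinα − T cosα]
Without the anchor: N' = 954.7 kN/m, driving T_d = 848.4 kN/m, resisting R = 30·20.1 + 954.7·tan24.8° = 1044.1 kN/m, FS = 1.23.
Setting FS = 1.38 and solving for T:
1.38·(848.4 − T cos37.3°) = 1044.1 + T sin37.3°·tan24.8°
T·(sin37.3°·tan24.8° + 1.38·cos37.3°) = 1.38·848.4 − 1044.1
T·(0.6060·0.4621 + 1.38·0.7955) = 1170.8 − 1044.1 = 126.7
T·1.3778 = 126.7
T = 91.9 kN/m

T = 92 kN/m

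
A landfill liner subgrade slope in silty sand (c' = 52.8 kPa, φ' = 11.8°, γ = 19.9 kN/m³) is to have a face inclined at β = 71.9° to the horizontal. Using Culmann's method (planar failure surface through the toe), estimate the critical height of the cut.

Culmann's analysis gives the critical failure plane at α_cr = (β + φ')/2 = (71.9 + 11.8)/2 = 41.9°, and the critical height
H_c = (4c'/γ) · sinβ cosφ' / [1 − cos(β − φ')]
    = (4·52.8/19.9) · sin71.9°·cos11.8° / [1 − cos(60.1°)]
    = 10.613 · 0.9505·0.9789 / [1 − 0.4985]
    = 10.613 · 0.9304 / 0.5015
    = 19.69 m

H_c = 19.69 m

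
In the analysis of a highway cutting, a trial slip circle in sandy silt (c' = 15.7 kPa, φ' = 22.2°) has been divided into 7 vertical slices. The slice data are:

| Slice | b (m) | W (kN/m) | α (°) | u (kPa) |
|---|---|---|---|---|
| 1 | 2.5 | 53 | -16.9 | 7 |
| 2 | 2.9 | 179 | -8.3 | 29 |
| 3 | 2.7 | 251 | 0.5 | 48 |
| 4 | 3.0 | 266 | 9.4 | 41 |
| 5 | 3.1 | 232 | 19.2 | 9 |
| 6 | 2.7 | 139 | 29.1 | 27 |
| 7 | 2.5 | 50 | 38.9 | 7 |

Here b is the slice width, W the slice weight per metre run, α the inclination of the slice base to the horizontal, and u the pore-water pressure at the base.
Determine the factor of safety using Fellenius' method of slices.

Ordinary method of slices: FS = Σ[c'·Δl_i + (W_i cosα_i − u_i·Δl_i)·tanφ'] / Σ W_i sinα_i, with Δl_i = b_i / cosα_i.
Slice 1: Δl = 2.5/cos(-16.9°) = 2.613 m; N'_1 = 53·cos(-16.9°) − 7·2.613 = 32.4; c'Δl = 41.02; W sinα = -15.4
Slice 2: Δl = 2.9/cos(-8.3°) = 2.931 m; N'_2 = 179·cos(-8.3°) − 29·2.931 = 92.1; c'Δl = 46.01; W sinα = -25.8
Slice 3: Δl = 2.7/cos0.5° = 2.700 m; N'_3 = 251·cos0.5° − 48·2.700 = 121.4; c'Δl = 42.39; W sinα = 2.2
Slice 4: Δl = 3.0/cos9.4° = 3.041 m; N'_4 = 266·cos9.4° − 41·3.041 = 137.8; c'Δl = 47.74; W sinα = 43.4
Slice 5: Δl = 3.1/cos19.2° = 3.283 m; N'_5 = 232·cos19.2° − 9·3.283 = 189.6; c'Δl = 51.54; W sinα = 76.3
Slice 6: Δl = 2.7/cos29.1° = 3.090 m; N'_6 = 139·cos29.1° − 27·3.090 = 38.0; c'Δl = 48.51; W sinα = 67.6
Slice 7: Δl = 2.5/cos38.9° = 3.212 m; N'_7 = 50·cos38.9° − 7·3.212 = 16.4; c'Δl = 50.43; W sinα = 31.4
Σc'Δl = 327.7 kN/m; ΣN' = 627.7 kN/m; ΣW sinα = 179.7 kN/m
Resisting = 327.7 + 627.7·tan22.2° = 327.7 + 256.2 = 583.8 kN/m
FS = 583.8 / 179.7 = 3.249

FS = 3.25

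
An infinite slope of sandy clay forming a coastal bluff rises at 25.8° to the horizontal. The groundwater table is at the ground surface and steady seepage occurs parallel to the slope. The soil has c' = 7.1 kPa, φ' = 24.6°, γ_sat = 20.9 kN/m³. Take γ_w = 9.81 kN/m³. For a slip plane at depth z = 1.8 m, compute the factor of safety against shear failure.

FS = 0.98

With seepage parallel to the slope and the water table at the surface, the effective normal stress on the slip plane uses the buoyant unit weight γ' = γ_sat − γ_w while the driving shear stress uses γ_sat:
FS = [c' + γ' z cos²β tanφ'] / [γ_sat z sinβ cosβ]
γ' = 20.9 − 9.81 = 11.09 kN/m³
Numerator = 7.1 + 11.09·1.8·cos²25.8°·tan24.6° = 7.1 + 11.09·1.8·0.8106·0.4578 = 14.508 kPa
Denominator = 20.9·1.8·sin25.8°·cos25.8° = 20.9·1.8·0.4352·0.9003 = 14.741 kPa
FS = 14.508 / 14.741 = 0.984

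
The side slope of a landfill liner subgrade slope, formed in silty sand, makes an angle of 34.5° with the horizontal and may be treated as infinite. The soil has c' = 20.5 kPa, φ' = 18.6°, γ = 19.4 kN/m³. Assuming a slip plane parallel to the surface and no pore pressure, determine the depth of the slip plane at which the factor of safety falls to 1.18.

z = 3.28 m

Setting FS = 1.18 in FS = [c' + γz cos²β tanφ'] / [γz sinβ cosβ] and solving for z:
z = c' / [γ cosβ (FS·sinβ − cosβ·tanφ')]
  = 20.5 / [19.4·cos34.5°·(1.18·sin34.5° − cos34.5°·tan18.6°)]
  = 20.5 / [19.4·0.8241·(1.18·0.5664 − 0.8241·0.3365)]
  = 20.5 / 6.2515 = 3.279 m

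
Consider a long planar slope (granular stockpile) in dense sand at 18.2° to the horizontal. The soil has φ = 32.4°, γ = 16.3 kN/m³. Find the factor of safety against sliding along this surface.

For a dry cohesionless infinite slope the factor of safety is FS = tanφ / tanβ.
FS = tan32.4° / tan18.2° = 0.6346 / 0.3288 = 1.930

FS = 1.93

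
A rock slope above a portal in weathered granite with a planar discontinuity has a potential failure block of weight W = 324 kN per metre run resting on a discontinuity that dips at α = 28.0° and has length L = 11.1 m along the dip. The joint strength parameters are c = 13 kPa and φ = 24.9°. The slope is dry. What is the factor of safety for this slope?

Resolving the block weight along and normal to the plane and applying the Mohr–Coulomb strength on the joint:
N' = W cosα = 324·cos28.0° = 286.1 kN/m
Driving force T = W sinα = 324·sin28.0° = 152.1 kN/m
Resisting force R = c·L + N'·tanφ = 13·11.1 + 286.1·tan24.9° = 144.3 + 132.8 = 277.1 kN/m
FS = R / T = 277.1 / 152.1 = 1.822

FS = 1.82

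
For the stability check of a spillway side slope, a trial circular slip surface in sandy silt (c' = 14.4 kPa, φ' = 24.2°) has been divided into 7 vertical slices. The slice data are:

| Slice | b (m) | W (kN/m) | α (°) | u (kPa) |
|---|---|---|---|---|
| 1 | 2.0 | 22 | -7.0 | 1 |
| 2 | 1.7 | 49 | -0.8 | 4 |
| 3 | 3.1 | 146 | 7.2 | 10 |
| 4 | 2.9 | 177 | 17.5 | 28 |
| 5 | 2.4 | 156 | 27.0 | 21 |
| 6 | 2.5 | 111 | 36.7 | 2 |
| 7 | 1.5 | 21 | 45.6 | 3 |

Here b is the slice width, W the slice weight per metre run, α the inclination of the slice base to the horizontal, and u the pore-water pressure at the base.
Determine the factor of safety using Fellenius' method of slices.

Ordinary method of slices: FS = Σ[c'·Δl_i + (W_i cosα_i − u_i·Δl_i)·tanφ'] / Σ W_i sinα_i, with Δl_i = b_i / cosα_i.
Slice 1: Δl = 2.0/cos(-7.0°) = 2.015 m; N'_1 = 22·cos(-7.0°) − 1·2.015 = 19.8; c'Δl = 29.02; W sinα = -2.7
Slice 2: Δl = 1.7/cos(-0.8°) = 1.700 m; N'_2 = 49·cos(-0.8°) − 4·1.700 = 42.2; c'Δl = 24.48; W sinα = -0.7
Slice 3: Δl = 3.1/cos7.2° = 3.125 m; N'_3 = 146·cos7.2° − 10·3.125 = 113.6; c'Δl = 44.99; W sinα = 18.3
Slice 4: Δl = 2.9/cos17.5° = 3.041 m; N'_4 = 177·cos17.5° − 28·3.041 = 83.7; c'Δl = 43.79; W sinα = 53.2
Slice 5: Δl = 2.4/cos27.0° = 2.694 m; N'_5 = 156·cos27.0° − 21·2.694 = 82.4; c'Δl = 38.79; W sinα = 70.8
Slice 6: Δl = 2.5/cos36.7° = 3.118 m; N'_6 = 111·cos36.7° − 2·3.118 = 82.8; c'Δl = 44.90; W sinα = 66.3
Slice 7: Δl = 1.5/cos45.6° = 2.144 m; N'_7 = 21·cos45.6° − 3·2.144 = 8.3; c'Δl = 30.87; W sinα = 15.0
Σc'Δl = 256.8 kN/m; ΣN' = 432.7 kN/m; ΣW sinα = 220.3 kN/m
Resisting = 256.8 + 432.7·tan24.2° = 256.8 + 194.5 = 451.3 kN/m
FS = 451.3 / 220.3 = 2.048

FS = 2.05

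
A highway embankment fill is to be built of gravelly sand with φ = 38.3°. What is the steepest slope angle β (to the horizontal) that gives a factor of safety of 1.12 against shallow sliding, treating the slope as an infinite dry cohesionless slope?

β = 35.2°

For an infinite dry cohesionless slope FS = tanφ/tanβ, so tanβ = tanφ / FS.
tanβ = tan38.3° / 1.12 = 0.7898 / 1.12 = 0.7051
β = arctan(0.7051) = 35.19°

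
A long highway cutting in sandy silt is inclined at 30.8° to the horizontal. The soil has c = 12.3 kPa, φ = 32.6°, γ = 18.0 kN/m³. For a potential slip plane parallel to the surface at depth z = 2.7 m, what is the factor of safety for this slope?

FS = 1.65

For an infinite slope with a slip plane parallel to the surface (no pore pressure): FS = [c + γz cos²β tanφ] / [γz sinβ cosβ].
γz = 18.0·2.7 = 48.60 kN/m²
Numerator = 12.3 + 48.60·cos²30.8°·tan32.6° = 12.3 + 48.60·0.7378·0.6395 = 35.232 kPa
Denominator = 48.60·sin30.8°·cos30.8° = 48.60·0.5120·0.8590 = 21.375 kPa
FS = 35.232 / 21.375 = 1.648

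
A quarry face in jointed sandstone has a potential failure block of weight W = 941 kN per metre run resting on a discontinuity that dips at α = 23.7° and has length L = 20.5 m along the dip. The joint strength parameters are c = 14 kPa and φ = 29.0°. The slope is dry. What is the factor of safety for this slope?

Resolving the block weight along and normal to the plane and applying the Mohr–Coulomb strength on the joint:
N' = W cosα = 941·cos23.7° = 861.6 kN/m
Driving force T = W sinα = 941·sin23.7° = 378.2 kN/m
Resisting force R = c·L + N'·tanφ = 14·20.5 + 861.6·tan29.0° = 287.0 + 477.6 = 764.6 kN/m
FS = R / T = 764.6 / 378.2 = 2.022

FS = 2.02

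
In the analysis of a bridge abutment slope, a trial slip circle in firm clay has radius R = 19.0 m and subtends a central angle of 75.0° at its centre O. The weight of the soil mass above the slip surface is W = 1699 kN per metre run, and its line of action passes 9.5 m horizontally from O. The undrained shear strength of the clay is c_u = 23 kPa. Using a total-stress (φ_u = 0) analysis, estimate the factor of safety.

Taking moments about the centre O, the resisting moment is provided by the undrained shear strength acting along the arc:
Arc length L_a = R·θ = 19.0·(75.0°·π/180) = 19.0·1.3090 = 24.87 m
M_R = c_u·L_a·R = 23·24.87·19.0 = 10868.6 kN·m/m
M_D = W·d = 1699·9.5 = 16140.5 kN·m/m
FS = M_R / M_D = 10868.6 / 16140.5 = 0.673

FS = 0.67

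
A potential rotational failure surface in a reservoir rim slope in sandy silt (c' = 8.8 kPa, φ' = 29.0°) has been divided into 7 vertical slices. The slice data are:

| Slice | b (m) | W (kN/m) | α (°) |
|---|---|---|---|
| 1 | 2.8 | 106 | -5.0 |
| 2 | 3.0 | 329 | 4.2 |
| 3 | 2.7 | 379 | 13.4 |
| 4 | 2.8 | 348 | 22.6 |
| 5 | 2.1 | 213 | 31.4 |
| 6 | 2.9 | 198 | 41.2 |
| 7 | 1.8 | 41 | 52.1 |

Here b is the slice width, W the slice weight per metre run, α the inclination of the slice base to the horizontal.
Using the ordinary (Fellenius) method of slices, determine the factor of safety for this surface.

Ordinary method of slices: FS = Σ[c'·Δl_i + (W_i cosα_i)·tanφ'] / Σ W_i sinα_i, with Δl_i = b_i / cosα_i.
Slice 1: Δl = 2.8/cos(-5.0°) = 2.811 m; N'_1 = 106·cos(-5.0°) = 105.6; c'Δl = 24.73; W sinα = -9.2
Slice 2: Δl = 3.0/cos4.2° = 3.008 m; N'_2 = 329·cos4.2° = 328.1; c'Δl = 26.47; W sinα = 24.1
Slice 3: Δl = 2.7/cos13.4° = 2.776 m; N'_3 = 379·cos13.4° = 368.7; c'Δl = 24.42; W sinα = 87.8
Slice 4: Δl = 2.8/cos22.6° = 3.033 m; N'_4 = 348·cos22.6° = 321.3; c'Δl = 26.69; W sinα = 133.7
Slice 5: Δl = 2.1/cos31.4° = 2.460 m; N'_5 = 213·cos31.4° = 181.8; c'Δl = 21.65; W sinα = 111.0
Slice 6: Δl = 2.9/cos41.2° = 3.854 m; N'_6 = 198·cos41.2° = 149.0; c'Δl = 33.92; W sinα = 130.4
Slice 7: Δl = 1.8/cos52.1° = 2.930 m; N'_7 = 41·cos52.1° = 25.2; c'Δl = 25.79; W sinα = 32.4
Σc'Δl = 183.7 kN/m; ΣN' = 1479.6 kN/m; ΣW sinα = 510.2 kN/m
Resisting = 183.7 + 1479.6·tan29.0° = 183.7 + 820.2 = 1003.9 kN/m
FS = 1003.9 / 510.2 = 1.968

FS = 1.97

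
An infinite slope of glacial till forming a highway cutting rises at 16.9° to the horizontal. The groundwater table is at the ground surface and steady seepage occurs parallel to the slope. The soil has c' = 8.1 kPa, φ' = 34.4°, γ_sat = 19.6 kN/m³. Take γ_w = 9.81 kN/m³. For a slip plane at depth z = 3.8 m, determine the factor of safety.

FS = 1.52

With seepage parallel to the slope and the water table at the surface, the effective normal stress on the slip plane uses the buoyant unit weight γ' = γ_sat − γ_w while the driving shear stress uses γ_sat:
FS = [c' + γ' z cos²β tanφ'] / [γ_sat z sinβ cosβ]
γ' = 19.6 − 9.81 = 9.79 kN/m³
Numerator = 8.1 + 9.79·3.8·cos²16.9°·tan34.4° = 8.1 + 9.79·3.8·0.9155·0.6847 = 31.420 kPa
Denominator = 19.6·3.8·sin16.9°·cos16.9° = 19.6·3.8·0.2907·0.9568 = 20.716 kPa
FS = 31.420 / 20.716 = 1.517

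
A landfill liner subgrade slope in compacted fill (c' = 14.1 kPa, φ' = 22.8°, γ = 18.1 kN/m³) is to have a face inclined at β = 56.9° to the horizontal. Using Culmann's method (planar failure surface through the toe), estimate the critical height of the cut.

H_c = 14.00 m

Culmann's analysis gives the critical failure plane at α_cr = (β + φ')/2 = (56.9 + 22.8)/2 = 39.9°, and the critical height
H_c = (4c'/γ) · sinβ cosφ' / [1 − cos(β − φ')]
    = (4·14.1/18.1) · sin56.9°·cos22.8° / [1 − cos(34.1°)]
    = 3.116 · 0.8377·0.9219 / [1 − 0.8281]
    = 3.116 · 0.7723 / 0.1719
    = 14.00 m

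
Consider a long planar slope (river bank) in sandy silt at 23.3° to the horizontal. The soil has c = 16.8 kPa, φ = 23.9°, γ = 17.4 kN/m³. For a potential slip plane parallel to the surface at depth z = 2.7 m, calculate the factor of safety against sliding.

For an infinite slope with a slip plane parallel to the surface (no pore pressure): FS = [c + γz cos²β tanφ] / [γz sinβ cosβ].
γz = 17.4·2.7 = 46.98 kN/m²
Numerator = 16.8 + 46.98·cos²23.3°·tan23.9° = 16.8 + 46.98·0.8435·0.4431 = 34.361 kPa
Denominator = 46.98·sin23.3°·cos23.3° = 46.98·0.3955·0.9184 = 17.067 kPa
FS = 34.361 / 17.067 = 2.013

FS = 2.01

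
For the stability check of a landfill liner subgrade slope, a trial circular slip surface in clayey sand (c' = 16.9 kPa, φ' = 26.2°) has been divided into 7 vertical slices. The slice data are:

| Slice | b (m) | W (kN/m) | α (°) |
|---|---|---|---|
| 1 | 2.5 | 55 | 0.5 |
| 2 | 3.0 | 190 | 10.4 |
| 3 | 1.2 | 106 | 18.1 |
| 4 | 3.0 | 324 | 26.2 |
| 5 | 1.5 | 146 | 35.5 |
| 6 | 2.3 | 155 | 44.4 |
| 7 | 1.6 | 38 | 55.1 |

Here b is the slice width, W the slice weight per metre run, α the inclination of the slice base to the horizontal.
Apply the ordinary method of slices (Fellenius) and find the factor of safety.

FS = 1.70

Ordinary method of slices: FS = Σ[c'·Δl_i + (W_i cosα_i)·tanφ'] / Σ W_i sinα_i, with Δl_i = b_i / cosα_i.
Slice 1: Δl = 2.5/cos0.5° = 2.500 m; N'_1 = 55·cos0.5° = 55.0; c'Δl = 42.25; W sinα = 0.5
Slice 2: Δl = 3.0/cos10.4° = 3.050 m; N'_2 = 190·cos10.4° = 186.9; c'Δl = 51.55; W sinα = 34.3
Slice 3: Δl = 1.2/cos18.1° = 1.262 m; N'_3 = 106·cos18.1° = 100.8; c'Δl = 21.34; W sinα = 32.9
Slice 4: Δl = 3.0/cos26.2° = 3.344 m; N'_4 = 324·cos26.2° = 290.7; c'Δl = 56.51; W sinα = 143.0
Slice 5: Δl = 1.5/cos35.5° = 1.842 m; N'_5 = 146·cos35.5° = 118.9; c'Δl = 31.14; W sinα = 84.8
Slice 6: Δl = 2.3/cos44.4° = 3.219 m; N'_6 = 155·cos44.4° = 110.7; c'Δl = 54.40; W sinα = 108.4
Slice 7: Δl = 1.6/cos55.1° = 2.796 m; N'_7 = 38·cos55.1° = 21.7; c'Δl = 47.26; W sinα = 31.2
Σc'Δl = 304.4 kN/m; ΣN' = 884.7 kN/m; ΣW sinα = 435.2 kN/m
Resisting = 304.4 + 884.7·tan26.2° = 304.4 + 435.3 = 739.8 kN/m
FS = 739.8 / 435.2 = 1.700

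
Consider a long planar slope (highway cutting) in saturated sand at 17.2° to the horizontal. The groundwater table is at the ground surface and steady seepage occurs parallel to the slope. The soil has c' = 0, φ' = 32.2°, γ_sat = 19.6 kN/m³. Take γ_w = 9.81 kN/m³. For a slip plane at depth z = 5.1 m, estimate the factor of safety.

FS = 1.02

With seepage parallel to the slope and the water table at the surface, the effective normal stress on the slip plane uses the buoyant unit weight γ' = γ_sat − γ_w while the driving shear stress uses γ_sat:
FS = [c' + γ' z cos²β tanφ'] / [γ_sat z sinβ cosβ]
(For c' = 0 this reduces to FS = (γ'/γ_sat)·tanφ'/tanβ.)
γ' = 19.6 − 9.81 = 9.79 kN/m³
Numerator = 0.0 + 9.79·5.1·cos²17.2°·tan32.2° = 0.0 + 9.79·5.1·0.9126·0.6297 = 28.693 kPa
Denominator = 19.6·5.1·sin17.2°·cos17.2° = 19.6·5.1·0.2957·0.9553 = 28.237 kPa
FS = 28.693 / 28.237 = 1.016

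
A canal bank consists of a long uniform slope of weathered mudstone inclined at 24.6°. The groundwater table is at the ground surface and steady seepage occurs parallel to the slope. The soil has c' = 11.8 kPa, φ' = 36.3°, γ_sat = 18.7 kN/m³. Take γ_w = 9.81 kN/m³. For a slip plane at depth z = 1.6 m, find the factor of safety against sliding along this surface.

FS = 1.80

With seepage parallel to the slope and the water table at the surface, the effective normal stress on the slip plane uses the buoyant unit weight γ' = γ_sat − γ_w while the driving shear stress uses γ_sat:
FS = [c' + γ' z cos²β tanφ'] / [γ_sat z sinβ cosβ]
γ' = 18.7 − 9.81 = 8.89 kN/m³
Numerator = 11.8 + 8.89·1.6·cos²24.6°·tan36.3° = 11.8 + 8.89·1.6·0.8267·0.7346 = 20.438 kPa
Denominator = 18.7·1.6·sin24.6°·cos24.6° = 18.7·1.6·0.4163·0.9092 = 11.325 kPa
FS = 20.438 / 11.325 = 1.805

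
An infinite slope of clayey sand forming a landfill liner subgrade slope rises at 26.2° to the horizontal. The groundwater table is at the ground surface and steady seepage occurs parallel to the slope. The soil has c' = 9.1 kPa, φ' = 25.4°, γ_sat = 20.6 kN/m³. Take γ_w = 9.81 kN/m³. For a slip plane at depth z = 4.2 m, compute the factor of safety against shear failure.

With seepage parallel to the slope and the water table at the surface, the effective normal stress on the slip plane uses the buoyant unit weight γ' = γ_sat − γ_w while the driving shear stress uses γ_sat:
FS = [c' + γ' z cos²β tanφ'] / [γ_sat z sinβ cosβ]
γ' = 20.6 − 9.81 = 10.79 kN/m³
Numerator = 9.1 + 10.79·4.2·cos²26.2°·tan25.4° = 9.1 + 10.79·4.2·0.8051·0.4748 = 26.424 kPa
Denominator = 20.6·4.2·sin26.2°·cos26.2° = 20.6·4.2·0.4415·0.8973 = 34.274 kPa
FS = 26.424 / 34.274 = 0.771

FS = 0.77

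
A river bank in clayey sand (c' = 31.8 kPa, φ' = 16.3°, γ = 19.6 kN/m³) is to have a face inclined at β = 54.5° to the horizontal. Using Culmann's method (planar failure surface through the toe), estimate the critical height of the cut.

H_c = 23.68 m

Culmann's analysis gives the critical failure plane at α_cr = (β + φ')/2 = (54.5 + 16.3)/2 = 35.4°, and the critical height
H_c = (4c'/γ) · sinβ cosφ' / [1 − cos(β − φ')]
    = (4·31.8/19.6) · sin54.5°·cos16.3° / [1 − cos(38.2°)]
    = 6.490 · 0.8141·0.9598 / [1 − 0.7859]
    = 6.490 · 0.7814 / 0.2141
    = 23.68 m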